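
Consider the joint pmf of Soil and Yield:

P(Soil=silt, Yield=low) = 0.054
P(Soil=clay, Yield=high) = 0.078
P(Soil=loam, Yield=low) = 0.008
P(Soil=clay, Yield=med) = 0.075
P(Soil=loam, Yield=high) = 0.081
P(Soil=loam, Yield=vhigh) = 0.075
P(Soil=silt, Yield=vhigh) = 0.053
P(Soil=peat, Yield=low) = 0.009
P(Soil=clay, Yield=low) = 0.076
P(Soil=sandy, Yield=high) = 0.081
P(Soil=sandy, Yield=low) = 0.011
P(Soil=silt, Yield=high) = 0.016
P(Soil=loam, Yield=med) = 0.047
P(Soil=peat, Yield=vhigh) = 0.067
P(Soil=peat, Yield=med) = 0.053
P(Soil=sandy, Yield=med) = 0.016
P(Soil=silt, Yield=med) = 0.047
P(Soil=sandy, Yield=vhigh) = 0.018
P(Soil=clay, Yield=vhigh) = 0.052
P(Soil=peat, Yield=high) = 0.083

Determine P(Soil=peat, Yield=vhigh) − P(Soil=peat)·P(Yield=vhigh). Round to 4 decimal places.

0.0108

P(Soil=peat) = 0.009 + 0.053 + 0.083 + 0.067 = 0.212.
P(Yield=vhigh) = 0.018 + 0.075 + 0.052 + 0.053 + 0.067 = 0.265.
P(Soil=peat, Yield=vhigh) − P(Soil=peat)P(Yield=vhigh) = 0.067 − 0.212×0.265 = 0.0108.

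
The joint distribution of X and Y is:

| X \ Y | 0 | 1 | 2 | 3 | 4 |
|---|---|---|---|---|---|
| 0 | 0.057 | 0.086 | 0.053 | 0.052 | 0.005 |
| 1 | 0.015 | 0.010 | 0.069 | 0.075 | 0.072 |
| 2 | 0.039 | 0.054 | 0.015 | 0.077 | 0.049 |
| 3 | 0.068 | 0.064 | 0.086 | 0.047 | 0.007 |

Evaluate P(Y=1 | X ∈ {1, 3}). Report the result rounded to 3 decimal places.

0.144

P(X=1) = 0.015 + 0.010 + 0.069 + 0.075 + 0.072 = 0.241.
P(X=3) = 0.068 + 0.064 + 0.086 + 0.047 + 0.007 = 0.272.
P(X ∈ {1, 3}) = 0.241 + 0.272 = 0.513; P(Y=1, X ∈ {1, 3}) = 0.010 + 0.064 = 0.074.
P(Y=1 | X ∈ {1, 3}) = 0.074/0.513 = 0.144.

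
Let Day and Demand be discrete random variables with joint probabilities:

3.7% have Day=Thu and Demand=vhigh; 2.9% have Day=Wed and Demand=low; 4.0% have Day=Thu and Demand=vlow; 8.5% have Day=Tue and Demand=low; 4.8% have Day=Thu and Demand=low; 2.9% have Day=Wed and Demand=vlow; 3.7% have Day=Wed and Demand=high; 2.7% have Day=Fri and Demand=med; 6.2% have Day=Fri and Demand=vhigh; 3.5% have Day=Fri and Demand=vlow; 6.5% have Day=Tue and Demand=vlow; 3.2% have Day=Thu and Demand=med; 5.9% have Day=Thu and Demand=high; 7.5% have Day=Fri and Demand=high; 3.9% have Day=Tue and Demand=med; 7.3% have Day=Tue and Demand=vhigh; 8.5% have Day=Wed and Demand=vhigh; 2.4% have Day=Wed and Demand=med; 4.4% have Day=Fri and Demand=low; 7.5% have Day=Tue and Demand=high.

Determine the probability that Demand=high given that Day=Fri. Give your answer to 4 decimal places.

0.3086

P(Day=Fri) = 0.035 + 0.044 + 0.027 + 0.075 + 0.062 = 0.243.
P(Demand=high | Day=Fri) = 0.075/0.243 = 0.3086.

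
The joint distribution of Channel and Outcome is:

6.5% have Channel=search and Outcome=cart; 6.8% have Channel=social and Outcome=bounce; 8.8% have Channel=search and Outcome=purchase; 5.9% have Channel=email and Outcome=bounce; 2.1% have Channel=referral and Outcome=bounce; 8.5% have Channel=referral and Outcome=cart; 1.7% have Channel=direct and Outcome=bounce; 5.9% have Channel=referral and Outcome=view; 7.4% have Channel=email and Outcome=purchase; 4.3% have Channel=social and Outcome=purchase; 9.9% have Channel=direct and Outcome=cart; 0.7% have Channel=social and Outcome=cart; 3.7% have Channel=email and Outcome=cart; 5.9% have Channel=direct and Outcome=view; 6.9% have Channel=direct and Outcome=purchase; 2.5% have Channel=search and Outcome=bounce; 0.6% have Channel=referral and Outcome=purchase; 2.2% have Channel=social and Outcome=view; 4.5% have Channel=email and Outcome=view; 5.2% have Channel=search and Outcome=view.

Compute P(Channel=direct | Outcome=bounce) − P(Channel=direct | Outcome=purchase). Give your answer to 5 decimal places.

-0.15695

P(Outcome=bounce) = 0.059 + 0.025 + 0.068 + 0.017 + 0.021 = 0.190; P(Channel=direct | Outcome=bounce) = 0.017/0.190 = 0.089474.
P(Outcome=purchase) = 0.074 + 0.088 + 0.043 + 0.069 + 0.006 = 0.280; P(Channel=direct | Outcome=purchase) = 0.069/0.280 = 0.246429.
Difference = -0.15695.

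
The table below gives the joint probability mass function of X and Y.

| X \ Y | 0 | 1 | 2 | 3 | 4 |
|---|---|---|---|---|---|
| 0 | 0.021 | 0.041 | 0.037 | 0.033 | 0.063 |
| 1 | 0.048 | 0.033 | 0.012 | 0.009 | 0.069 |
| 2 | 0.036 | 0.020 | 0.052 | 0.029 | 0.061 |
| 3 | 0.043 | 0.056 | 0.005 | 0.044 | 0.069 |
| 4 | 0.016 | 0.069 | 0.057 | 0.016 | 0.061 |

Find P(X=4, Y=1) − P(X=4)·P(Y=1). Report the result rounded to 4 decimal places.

P(X=4) = 0.016 + 0.069 + 0.057 + 0.016 + 0.061 = 0.219.
P(Y=1) = 0.041 + 0.033 + 0.020 + 0.056 + 0.069 = 0.219.
P(X=4, Y=1) − P(X=4)P(Y=1) = 0.069 − 0.219×0.219 = 0.0210.

0.0210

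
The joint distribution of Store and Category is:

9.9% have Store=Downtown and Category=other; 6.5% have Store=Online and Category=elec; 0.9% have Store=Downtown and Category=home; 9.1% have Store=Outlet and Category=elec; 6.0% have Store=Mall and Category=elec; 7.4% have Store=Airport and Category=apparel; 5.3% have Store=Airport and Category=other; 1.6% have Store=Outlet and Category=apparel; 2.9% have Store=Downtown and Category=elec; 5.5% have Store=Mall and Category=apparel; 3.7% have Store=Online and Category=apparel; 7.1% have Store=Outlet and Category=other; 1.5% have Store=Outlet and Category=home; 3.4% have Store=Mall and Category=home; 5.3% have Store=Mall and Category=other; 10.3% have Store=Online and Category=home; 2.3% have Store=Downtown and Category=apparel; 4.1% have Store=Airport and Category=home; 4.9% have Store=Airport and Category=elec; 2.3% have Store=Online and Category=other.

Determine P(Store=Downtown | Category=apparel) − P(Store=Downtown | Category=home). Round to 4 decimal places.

0.0676

P(Category=apparel) = 0.023 + 0.055 + 0.074 + 0.016 + 0.037 = 0.205; P(Store=Downtown | Category=apparel) = 0.023/0.205 = 0.11220.
P(Category=home) = 0.009 + 0.034 + 0.041 + 0.015 + 0.103 = 0.202; P(Store=Downtown | Category=home) = 0.009/0.202 = 0.04455.
Difference = 0.0676.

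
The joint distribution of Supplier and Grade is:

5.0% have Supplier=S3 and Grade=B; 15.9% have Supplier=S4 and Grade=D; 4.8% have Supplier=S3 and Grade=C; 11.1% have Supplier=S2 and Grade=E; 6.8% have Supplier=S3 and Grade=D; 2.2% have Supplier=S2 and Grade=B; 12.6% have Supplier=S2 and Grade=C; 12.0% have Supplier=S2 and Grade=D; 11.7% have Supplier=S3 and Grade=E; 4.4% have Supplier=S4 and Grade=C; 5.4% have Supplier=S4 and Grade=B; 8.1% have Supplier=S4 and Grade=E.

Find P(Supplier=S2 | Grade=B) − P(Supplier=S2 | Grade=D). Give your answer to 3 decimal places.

P(Grade=B) = 0.022 + 0.050 + 0.054 = 0.126; P(Supplier=S2 | Grade=B) = 0.022/0.126 = 0.1746.
P(Grade=D) = 0.120 + 0.068 + 0.159 = 0.347; P(Supplier=S2 | Grade=D) = 0.120/0.347 = 0.3458.
Difference = -0.171.

-0.171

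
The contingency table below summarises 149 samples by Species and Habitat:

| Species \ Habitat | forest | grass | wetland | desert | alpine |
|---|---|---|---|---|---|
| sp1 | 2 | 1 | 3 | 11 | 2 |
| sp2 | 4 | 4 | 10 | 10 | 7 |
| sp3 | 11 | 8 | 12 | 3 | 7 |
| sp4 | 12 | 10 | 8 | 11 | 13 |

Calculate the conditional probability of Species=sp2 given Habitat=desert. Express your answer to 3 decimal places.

0.286

Total with Habitat=desert: 11 + 10 + 3 + 11 = 35.
P(Species=sp2 | Habitat=desert) = 10/35 = 0.286.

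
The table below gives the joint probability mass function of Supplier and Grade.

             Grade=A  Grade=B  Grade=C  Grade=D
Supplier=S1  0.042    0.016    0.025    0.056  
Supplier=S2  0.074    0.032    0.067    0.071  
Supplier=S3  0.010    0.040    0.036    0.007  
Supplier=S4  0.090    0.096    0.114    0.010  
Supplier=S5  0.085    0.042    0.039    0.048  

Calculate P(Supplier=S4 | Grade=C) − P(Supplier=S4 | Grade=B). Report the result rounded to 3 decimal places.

-0.019

P(Grade=C) = 0.025 + 0.067 + 0.036 + 0.114 + 0.039 = 0.281; P(Supplier=S4 | Grade=C) = 0.114/0.281 = 0.4057.
P(Grade=B) = 0.016 + 0.032 + 0.040 + 0.096 + 0.042 = 0.226; P(Supplier=S4 | Grade=B) = 0.096/0.226 = 0.4248.
Difference = -0.019.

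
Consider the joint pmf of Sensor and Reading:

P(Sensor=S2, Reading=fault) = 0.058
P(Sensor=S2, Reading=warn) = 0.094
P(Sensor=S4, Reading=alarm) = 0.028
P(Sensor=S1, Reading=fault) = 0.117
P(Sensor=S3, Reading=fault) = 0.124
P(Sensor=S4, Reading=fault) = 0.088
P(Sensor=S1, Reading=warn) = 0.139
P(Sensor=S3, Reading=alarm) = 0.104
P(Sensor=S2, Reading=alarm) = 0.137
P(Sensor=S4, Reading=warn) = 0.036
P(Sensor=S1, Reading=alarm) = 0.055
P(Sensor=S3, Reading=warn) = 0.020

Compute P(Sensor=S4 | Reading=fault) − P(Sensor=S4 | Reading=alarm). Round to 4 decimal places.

0.1410

P(Reading=fault) = 0.117 + 0.058 + 0.124 + 0.088 = 0.387; P(Sensor=S4 | Reading=fault) = 0.088/0.387 = 0.22739.
P(Reading=alarm) = 0.055 + 0.137 + 0.104 + 0.028 = 0.324; P(Sensor=S4 | Reading=alarm) = 0.028/0.324 = 0.08642.
Difference = 0.1410.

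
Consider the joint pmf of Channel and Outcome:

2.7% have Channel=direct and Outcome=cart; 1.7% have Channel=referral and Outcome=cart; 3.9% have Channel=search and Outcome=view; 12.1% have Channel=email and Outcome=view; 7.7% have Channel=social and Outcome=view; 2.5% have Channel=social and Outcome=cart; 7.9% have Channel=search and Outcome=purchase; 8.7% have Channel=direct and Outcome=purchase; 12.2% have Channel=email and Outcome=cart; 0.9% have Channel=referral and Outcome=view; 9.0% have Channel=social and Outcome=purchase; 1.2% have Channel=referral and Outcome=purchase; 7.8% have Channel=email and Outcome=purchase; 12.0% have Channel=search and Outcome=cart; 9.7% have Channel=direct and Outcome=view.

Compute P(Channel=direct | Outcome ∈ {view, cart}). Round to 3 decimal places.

0.190

P(Outcome=view) = 0.121 + 0.039 + 0.077 + 0.097 + 0.009 = 0.343.
P(Outcome=cart) = 0.122 + 0.120 + 0.025 + 0.027 + 0.017 = 0.311.
P(Outcome ∈ {view, cart}) = 0.343 + 0.311 = 0.654; P(Channel=direct, Outcome ∈ {view, cart}) = 0.097 + 0.027 = 0.124.
P(Channel=direct | Outcome ∈ {view, cart}) = 0.124/0.654 = 0.190.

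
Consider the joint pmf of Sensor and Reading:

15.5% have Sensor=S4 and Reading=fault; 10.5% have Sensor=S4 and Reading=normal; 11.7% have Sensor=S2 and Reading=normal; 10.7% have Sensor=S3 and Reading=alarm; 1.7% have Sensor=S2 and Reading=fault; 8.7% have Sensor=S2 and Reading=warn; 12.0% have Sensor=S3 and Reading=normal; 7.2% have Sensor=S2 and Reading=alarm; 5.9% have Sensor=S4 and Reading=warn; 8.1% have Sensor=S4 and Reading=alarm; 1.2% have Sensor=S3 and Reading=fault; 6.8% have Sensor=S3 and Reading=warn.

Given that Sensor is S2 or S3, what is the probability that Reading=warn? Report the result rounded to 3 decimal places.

0.258

P(Sensor=S2) = 0.117 + 0.087 + 0.072 + 0.017 = 0.293.
P(Sensor=S3) = 0.120 + 0.068 + 0.107 + 0.012 = 0.307.
P(Sensor ∈ {S2, S3}) = 0.293 + 0.307 = 0.600; P(Reading=warn, Sensor ∈ {S2, S3}) = 0.087 + 0.068 = 0.155.
P(Reading=warn | Sensor ∈ {S2, S3}) = 0.155/0.600 = 0.258.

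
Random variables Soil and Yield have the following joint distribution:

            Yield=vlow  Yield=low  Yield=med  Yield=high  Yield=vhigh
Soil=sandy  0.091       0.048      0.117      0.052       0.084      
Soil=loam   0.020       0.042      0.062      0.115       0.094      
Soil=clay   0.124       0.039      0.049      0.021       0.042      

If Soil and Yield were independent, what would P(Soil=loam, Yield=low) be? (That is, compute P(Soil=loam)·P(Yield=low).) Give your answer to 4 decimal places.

P(Soil=loam) = 0.020 + 0.042 + 0.062 + 0.115 + 0.094 = 0.333.
P(Yield=low) = 0.048 + 0.042 + 0.039 = 0.129.
Product: 0.333 × 0.129 = 0.0430.

0.0430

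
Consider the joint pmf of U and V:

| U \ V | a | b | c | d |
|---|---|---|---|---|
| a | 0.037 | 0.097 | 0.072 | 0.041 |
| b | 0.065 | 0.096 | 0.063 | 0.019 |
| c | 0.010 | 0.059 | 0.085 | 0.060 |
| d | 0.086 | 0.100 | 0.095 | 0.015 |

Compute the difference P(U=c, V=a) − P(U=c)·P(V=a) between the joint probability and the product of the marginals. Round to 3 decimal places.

-0.032

P(U=c) = 0.010 + 0.059 + 0.085 + 0.060 = 0.214.
P(V=a) = 0.037 + 0.065 + 0.010 + 0.086 = 0.198.
P(U=c, V=a) − P(U=c)P(V=a) = 0.010 − 0.214×0.198 = -0.032.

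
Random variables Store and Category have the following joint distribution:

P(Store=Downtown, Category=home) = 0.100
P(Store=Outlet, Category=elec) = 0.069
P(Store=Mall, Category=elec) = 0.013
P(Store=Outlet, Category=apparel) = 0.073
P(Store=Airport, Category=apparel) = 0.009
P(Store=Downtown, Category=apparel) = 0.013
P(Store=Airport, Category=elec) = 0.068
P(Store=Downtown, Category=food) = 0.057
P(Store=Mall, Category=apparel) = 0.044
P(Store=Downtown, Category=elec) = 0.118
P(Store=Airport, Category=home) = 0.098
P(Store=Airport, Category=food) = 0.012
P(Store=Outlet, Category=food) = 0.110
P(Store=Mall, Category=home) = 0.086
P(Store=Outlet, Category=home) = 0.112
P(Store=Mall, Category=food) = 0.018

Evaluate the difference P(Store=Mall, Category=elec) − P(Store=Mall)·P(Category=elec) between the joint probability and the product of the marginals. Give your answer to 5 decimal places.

-0.03015

P(Store=Mall) = 0.018 + 0.044 + 0.013 + 0.086 = 0.161.
P(Category=elec) = 0.118 + 0.013 + 0.068 + 0.069 = 0.268.
P(Store=Mall, Category=elec) − P(Store=Mall)P(Category=elec) = 0.013 − 0.161×0.268 = -0.03015.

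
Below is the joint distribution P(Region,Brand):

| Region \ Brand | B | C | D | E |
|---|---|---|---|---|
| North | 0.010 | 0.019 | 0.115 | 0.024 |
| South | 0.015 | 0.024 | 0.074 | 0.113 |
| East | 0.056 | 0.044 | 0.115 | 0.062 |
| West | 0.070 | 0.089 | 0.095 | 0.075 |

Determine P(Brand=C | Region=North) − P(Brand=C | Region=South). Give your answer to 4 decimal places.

P(Region=North) = 0.010 + 0.019 + 0.115 + 0.024 = 0.168; P(Brand=C | Region=North) = 0.019/0.168 = 0.11310.
P(Region=South) = 0.015 + 0.024 + 0.074 + 0.113 = 0.226; P(Brand=C | Region=South) = 0.024/0.226 = 0.10619.
Difference = 0.0069.

0.0069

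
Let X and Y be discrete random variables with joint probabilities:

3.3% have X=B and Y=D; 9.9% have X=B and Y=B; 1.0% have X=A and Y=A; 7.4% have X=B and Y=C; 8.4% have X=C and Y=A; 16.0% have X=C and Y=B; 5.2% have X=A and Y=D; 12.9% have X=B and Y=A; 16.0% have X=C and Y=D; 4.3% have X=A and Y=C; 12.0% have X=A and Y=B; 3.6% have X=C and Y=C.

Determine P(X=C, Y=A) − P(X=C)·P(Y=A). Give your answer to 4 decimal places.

P(X=C) = 0.084 + 0.160 + 0.036 + 0.160 = 0.440.
P(Y=A) = 0.010 + 0.129 + 0.084 = 0.223.
P(X=C, Y=A) − P(X=C)P(Y=A) = 0.084 − 0.440×0.223 = -0.0141.

-0.0141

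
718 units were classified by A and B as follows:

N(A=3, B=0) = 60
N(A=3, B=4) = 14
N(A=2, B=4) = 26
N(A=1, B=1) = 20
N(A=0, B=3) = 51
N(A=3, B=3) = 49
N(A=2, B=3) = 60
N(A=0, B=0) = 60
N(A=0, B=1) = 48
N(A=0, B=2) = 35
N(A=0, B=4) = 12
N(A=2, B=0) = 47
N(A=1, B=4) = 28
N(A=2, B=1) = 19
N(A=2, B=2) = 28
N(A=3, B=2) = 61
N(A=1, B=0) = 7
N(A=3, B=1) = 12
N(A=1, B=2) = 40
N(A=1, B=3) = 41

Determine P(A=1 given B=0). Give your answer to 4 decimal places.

Total with B=0: 60 + 7 + 47 + 60 = 174.
P(A=1 | B=0) = 7/174 = 0.0402.

0.0402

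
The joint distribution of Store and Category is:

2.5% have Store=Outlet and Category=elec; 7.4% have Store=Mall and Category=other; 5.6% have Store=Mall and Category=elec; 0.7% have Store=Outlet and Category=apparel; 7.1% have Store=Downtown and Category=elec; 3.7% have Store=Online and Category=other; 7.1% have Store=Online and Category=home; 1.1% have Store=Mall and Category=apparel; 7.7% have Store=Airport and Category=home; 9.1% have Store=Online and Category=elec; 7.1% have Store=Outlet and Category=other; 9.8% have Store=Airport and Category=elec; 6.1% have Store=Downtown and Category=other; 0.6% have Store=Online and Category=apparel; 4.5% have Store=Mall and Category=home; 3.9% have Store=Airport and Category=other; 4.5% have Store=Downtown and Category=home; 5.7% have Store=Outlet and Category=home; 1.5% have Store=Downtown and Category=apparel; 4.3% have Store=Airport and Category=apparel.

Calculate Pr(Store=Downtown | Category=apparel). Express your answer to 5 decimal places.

0.18293

P(Category=apparel) = 0.015 + 0.011 + 0.043 + 0.007 + 0.006 = 0.082.
P(Store=Downtown | Category=apparel) = 0.015/0.082 = 0.18293.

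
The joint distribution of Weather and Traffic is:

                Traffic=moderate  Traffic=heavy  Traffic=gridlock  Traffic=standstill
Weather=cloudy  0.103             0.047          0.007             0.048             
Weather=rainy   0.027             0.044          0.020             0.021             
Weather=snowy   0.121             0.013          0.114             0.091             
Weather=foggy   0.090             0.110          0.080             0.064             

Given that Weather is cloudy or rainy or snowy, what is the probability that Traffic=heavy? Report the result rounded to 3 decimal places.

P(Weather=cloudy) = 0.103 + 0.047 + 0.007 + 0.048 = 0.205.
P(Weather=rainy) = 0.027 + 0.044 + 0.020 + 0.021 = 0.112.
P(Weather=snowy) = 0.121 + 0.013 + 0.114 + 0.091 = 0.339.
P(Weather ∈ {cloudy, rainy, snowy}) = 0.205 + 0.112 + 0.339 = 0.656; P(Traffic=heavy, Weather ∈ {cloudy, rainy, snowy}) = 0.047 + 0.044 + 0.013 = 0.104.
P(Traffic=heavy | Weather ∈ {cloudy, rainy, snowy}) = 0.104/0.656 = 0.159.

0.159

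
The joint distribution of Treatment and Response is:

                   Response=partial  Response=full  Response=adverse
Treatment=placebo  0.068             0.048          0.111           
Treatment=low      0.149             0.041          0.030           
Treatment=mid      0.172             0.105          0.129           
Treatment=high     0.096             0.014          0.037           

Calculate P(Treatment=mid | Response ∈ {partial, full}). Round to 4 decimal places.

P(Response=partial) = 0.068 + 0.149 + 0.172 + 0.096 = 0.485.
P(Response=full) = 0.048 + 0.041 + 0.105 + 0.014 = 0.208.
P(Response ∈ {partial, full}) = 0.485 + 0.208 = 0.693; P(Treatment=mid, Response ∈ {partial, full}) = 0.172 + 0.105 = 0.277.
P(Treatment=mid | Response ∈ {partial, full}) = 0.277/0.693 = 0.3997.

0.3997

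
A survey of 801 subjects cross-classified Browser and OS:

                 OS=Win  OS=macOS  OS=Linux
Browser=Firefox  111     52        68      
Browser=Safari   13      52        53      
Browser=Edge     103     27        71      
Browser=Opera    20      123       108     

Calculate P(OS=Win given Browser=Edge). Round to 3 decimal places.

Total with Browser=Edge: 103 + 27 + 71 = 201.
P(OS=Win | Browser=Edge) = 103/201 = 0.512.

0.512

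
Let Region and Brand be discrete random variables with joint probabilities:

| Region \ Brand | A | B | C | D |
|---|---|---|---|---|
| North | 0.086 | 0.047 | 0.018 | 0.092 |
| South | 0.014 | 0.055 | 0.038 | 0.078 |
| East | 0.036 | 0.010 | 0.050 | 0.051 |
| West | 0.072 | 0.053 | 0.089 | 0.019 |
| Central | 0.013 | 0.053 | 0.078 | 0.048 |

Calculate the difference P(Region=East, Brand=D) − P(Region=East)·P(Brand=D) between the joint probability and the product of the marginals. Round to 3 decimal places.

P(Region=East) = 0.036 + 0.010 + 0.050 + 0.051 = 0.147.
P(Brand=D) = 0.092 + 0.078 + 0.051 + 0.019 + 0.048 = 0.288.
P(Region=East, Brand=D) − P(Region=East)P(Brand=D) = 0.051 − 0.147×0.288 = 0.009.

0.009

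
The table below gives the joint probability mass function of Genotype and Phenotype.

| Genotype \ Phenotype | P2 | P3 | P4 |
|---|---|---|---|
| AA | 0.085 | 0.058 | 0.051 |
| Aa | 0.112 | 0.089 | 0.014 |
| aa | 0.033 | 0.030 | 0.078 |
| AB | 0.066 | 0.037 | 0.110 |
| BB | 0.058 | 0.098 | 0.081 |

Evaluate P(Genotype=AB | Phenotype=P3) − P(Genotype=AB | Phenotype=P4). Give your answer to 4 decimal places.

P(Phenotype=P3) = 0.058 + 0.089 + 0.030 + 0.037 + 0.098 = 0.312; P(Genotype=AB | Phenotype=P3) = 0.037/0.312 = 0.11859.
P(Phenotype=P4) = 0.051 + 0.014 + 0.078 + 0.110 + 0.081 = 0.334; P(Genotype=AB | Phenotype=P4) = 0.110/0.334 = 0.32934.
Difference = -0.2108.

-0.2108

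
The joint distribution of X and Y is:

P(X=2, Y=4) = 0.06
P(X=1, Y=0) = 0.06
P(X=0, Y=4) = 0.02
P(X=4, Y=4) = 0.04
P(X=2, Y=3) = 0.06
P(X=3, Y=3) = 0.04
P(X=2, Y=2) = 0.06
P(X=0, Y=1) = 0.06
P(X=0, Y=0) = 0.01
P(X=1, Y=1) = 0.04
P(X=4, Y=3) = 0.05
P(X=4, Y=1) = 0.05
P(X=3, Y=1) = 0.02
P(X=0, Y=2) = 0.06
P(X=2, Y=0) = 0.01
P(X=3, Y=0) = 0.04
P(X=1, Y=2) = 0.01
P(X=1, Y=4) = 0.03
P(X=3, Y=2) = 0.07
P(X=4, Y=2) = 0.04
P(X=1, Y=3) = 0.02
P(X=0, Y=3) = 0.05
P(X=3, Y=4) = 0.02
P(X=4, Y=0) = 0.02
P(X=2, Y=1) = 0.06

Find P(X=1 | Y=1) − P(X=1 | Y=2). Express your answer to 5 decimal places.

0.13225

P(Y=1) = 0.06 + 0.04 + 0.06 + 0.02 + 0.05 = 0.23; P(X=1 | Y=1) = 0.04/0.23 = 0.173913.
P(Y=2) = 0.06 + 0.01 + 0.06 + 0.07 + 0.04 = 0.24; P(X=1 | Y=2) = 0.01/0.24 = 0.041667.
Difference = 0.13225.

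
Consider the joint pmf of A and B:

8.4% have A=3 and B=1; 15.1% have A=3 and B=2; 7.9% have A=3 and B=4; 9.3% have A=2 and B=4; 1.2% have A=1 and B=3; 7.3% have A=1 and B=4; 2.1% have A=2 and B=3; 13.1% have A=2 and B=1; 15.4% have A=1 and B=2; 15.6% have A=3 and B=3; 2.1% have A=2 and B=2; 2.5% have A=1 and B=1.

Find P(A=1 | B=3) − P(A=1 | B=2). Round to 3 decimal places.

-0.409

P(B=3) = 0.012 + 0.021 + 0.156 = 0.189; P(A=1 | B=3) = 0.012/0.189 = 0.0635.
P(B=2) = 0.154 + 0.021 + 0.151 = 0.326; P(A=1 | B=2) = 0.154/0.326 = 0.4724.
Difference = -0.409.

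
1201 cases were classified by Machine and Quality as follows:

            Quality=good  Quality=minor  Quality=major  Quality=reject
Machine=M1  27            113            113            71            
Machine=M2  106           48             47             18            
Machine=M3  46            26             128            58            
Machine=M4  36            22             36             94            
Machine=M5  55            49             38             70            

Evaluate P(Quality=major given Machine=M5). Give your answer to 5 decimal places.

0.17925

Total with Machine=M5: 55 + 49 + 38 + 70 = 212.
P(Quality=major | Machine=M5) = 38/212 = 0.17925.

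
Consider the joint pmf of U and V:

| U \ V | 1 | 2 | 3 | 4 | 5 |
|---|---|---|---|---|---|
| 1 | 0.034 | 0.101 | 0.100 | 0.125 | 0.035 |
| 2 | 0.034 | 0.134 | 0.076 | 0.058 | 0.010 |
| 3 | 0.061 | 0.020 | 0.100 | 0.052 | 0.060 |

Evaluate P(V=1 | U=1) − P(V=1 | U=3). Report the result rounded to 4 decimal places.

-0.1221

P(U=1) = 0.034 + 0.101 + 0.100 + 0.125 + 0.035 = 0.395; P(V=1 | U=1) = 0.034/0.395 = 0.08608.
P(U=3) = 0.061 + 0.020 + 0.100 + 0.052 + 0.060 = 0.293; P(V=1 | U=3) = 0.061/0.293 = 0.20819.
Difference = -0.1221.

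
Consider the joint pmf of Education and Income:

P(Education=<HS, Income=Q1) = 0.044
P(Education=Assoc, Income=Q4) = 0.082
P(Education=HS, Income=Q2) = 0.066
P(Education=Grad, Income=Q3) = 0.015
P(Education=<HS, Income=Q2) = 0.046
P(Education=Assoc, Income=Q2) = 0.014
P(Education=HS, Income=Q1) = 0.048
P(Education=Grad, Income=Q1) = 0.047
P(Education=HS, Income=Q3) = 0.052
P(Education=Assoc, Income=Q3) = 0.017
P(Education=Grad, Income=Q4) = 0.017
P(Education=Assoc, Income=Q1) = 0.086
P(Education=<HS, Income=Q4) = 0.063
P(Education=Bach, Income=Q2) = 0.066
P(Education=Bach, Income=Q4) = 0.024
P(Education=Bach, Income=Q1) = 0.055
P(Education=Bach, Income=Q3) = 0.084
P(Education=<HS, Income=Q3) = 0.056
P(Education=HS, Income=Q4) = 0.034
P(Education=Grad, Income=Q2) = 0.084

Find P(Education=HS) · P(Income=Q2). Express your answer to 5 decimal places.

0.05520

P(Education=HS) = 0.048 + 0.066 + 0.052 + 0.034 = 0.200.
P(Income=Q2) = 0.046 + 0.066 + 0.014 + 0.066 + 0.084 = 0.276.
Product: 0.200 × 0.276 = 0.05520.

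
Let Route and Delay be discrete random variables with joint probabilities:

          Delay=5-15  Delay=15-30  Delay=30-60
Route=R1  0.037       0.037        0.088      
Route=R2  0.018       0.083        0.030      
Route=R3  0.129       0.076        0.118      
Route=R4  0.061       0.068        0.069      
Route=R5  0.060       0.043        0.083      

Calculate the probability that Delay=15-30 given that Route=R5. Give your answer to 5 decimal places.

0.23118

P(Route=R5) = 0.060 + 0.043 + 0.083 = 0.186.
P(Delay=15-30 | Route=R5) = 0.043/0.186 = 0.23118.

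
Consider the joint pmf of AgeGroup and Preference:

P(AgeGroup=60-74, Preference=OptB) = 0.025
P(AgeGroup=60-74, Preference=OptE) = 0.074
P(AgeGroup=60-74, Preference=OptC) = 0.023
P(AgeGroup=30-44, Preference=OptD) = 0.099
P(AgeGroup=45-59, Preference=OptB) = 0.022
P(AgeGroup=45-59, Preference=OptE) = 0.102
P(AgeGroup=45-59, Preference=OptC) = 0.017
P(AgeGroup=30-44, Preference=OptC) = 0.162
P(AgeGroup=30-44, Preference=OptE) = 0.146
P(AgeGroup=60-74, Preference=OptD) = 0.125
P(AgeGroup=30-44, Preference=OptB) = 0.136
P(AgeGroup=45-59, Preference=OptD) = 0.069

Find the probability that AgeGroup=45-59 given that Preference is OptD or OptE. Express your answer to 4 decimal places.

P(Preference=OptD) = 0.099 + 0.069 + 0.125 = 0.293.
P(Preference=OptE) = 0.146 + 0.102 + 0.074 = 0.322.
P(Preference ∈ {OptD, OptE}) = 0.293 + 0.322 = 0.615; P(AgeGroup=45-59, Preference ∈ {OptD, OptE}) = 0.069 + 0.102 = 0.171.
P(AgeGroup=45-59 | Preference ∈ {OptD, OptE}) = 0.171/0.615 = 0.2780.

0.2780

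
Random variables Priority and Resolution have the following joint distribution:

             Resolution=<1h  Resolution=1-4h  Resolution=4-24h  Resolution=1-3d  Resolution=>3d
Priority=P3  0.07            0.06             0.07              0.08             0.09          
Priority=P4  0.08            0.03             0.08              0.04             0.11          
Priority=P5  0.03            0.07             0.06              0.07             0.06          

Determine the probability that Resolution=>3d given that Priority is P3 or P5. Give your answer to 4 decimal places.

P(Priority=P3) = 0.07 + 0.06 + 0.07 + 0.08 + 0.09 = 0.37.
P(Priority=P5) = 0.03 + 0.07 + 0.06 + 0.07 + 0.06 = 0.29.
P(Priority ∈ {P3, P5}) = 0.37 + 0.29 = 0.66; P(Resolution=>3d, Priority ∈ {P3, P5}) = 0.09 + 0.06 = 0.15.
P(Resolution=>3d | Priority ∈ {P3, P5}) = 0.15/0.66 = 0.2273.

0.2273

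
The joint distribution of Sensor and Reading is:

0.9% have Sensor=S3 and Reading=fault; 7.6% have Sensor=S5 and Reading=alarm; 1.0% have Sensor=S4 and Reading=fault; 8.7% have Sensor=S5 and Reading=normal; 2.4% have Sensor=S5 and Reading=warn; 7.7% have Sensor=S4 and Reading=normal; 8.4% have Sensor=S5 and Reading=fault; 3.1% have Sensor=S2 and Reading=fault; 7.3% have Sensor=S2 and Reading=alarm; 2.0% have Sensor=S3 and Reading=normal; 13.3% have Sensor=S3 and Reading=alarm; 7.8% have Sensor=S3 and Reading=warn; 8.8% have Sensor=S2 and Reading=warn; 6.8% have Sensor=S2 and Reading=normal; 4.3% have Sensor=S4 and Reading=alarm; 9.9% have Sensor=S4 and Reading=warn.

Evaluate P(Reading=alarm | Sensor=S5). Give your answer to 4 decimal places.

P(Sensor=S5) = 0.087 + 0.024 + 0.076 + 0.084 = 0.271.
P(Reading=alarm | Sensor=S5) = 0.076/0.271 = 0.2804.

0.2804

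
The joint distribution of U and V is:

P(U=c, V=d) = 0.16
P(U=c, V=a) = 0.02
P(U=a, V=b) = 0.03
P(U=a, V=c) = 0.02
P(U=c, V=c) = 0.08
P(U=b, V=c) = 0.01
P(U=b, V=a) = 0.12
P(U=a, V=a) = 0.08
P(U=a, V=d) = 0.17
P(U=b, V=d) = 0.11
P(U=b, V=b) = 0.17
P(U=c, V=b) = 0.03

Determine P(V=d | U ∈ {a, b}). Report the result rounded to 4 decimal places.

0.3944

P(U=a) = 0.08 + 0.03 + 0.02 + 0.17 = 0.30.
P(U=b) = 0.12 + 0.17 + 0.01 + 0.11 = 0.41.
P(U ∈ {a, b}) = 0.30 + 0.41 = 0.71; P(V=d, U ∈ {a, b}) = 0.17 + 0.11 = 0.28.
P(V=d | U ∈ {a, b}) = 0.28/0.71 = 0.3944.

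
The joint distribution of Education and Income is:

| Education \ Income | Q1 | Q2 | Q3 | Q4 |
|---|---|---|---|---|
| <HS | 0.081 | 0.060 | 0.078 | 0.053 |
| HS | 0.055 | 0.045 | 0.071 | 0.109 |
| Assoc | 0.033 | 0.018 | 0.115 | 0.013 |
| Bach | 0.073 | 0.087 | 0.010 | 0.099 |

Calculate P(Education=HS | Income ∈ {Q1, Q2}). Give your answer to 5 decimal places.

P(Income=Q1) = 0.081 + 0.055 + 0.033 + 0.073 = 0.242.
P(Income=Q2) = 0.060 + 0.045 + 0.018 + 0.087 = 0.210.
P(Income ∈ {Q1, Q2}) = 0.242 + 0.210 = 0.452; P(Education=HS, Income ∈ {Q1, Q2}) = 0.055 + 0.045 = 0.100.
P(Education=HS | Income ∈ {Q1, Q2}) = 0.100/0.452 = 0.22124.

0.22124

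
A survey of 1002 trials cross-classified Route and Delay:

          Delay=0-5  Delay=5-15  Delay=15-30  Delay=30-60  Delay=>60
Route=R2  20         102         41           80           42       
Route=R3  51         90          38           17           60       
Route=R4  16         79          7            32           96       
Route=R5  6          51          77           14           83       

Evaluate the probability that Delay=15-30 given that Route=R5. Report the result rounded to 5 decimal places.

Total with Route=R5: 6 + 51 + 77 + 14 + 83 = 231.
P(Delay=15-30 | Route=R5) = 77/231 = 0.33333.

0.33333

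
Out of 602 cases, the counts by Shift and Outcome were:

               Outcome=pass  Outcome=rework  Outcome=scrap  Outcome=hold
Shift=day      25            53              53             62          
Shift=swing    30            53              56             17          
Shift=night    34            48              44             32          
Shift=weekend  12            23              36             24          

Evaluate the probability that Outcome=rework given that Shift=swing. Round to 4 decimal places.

Total with Shift=swing: 30 + 53 + 56 + 17 = 156.
P(Outcome=rework | Shift=swing) = 53/156 = 0.3397.

0.3397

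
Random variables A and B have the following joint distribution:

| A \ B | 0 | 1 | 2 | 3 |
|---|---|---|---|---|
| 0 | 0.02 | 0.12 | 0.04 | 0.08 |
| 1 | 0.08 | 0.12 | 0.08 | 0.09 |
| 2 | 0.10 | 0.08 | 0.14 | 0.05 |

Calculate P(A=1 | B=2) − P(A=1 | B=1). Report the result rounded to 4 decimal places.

-0.0673

P(B=2) = 0.04 + 0.08 + 0.14 = 0.26; P(A=1 | B=2) = 0.08/0.26 = 0.30769.
P(B=1) = 0.12 + 0.12 + 0.08 = 0.32; P(A=1 | B=1) = 0.12/0.32 = 0.37500.
Difference = -0.0673.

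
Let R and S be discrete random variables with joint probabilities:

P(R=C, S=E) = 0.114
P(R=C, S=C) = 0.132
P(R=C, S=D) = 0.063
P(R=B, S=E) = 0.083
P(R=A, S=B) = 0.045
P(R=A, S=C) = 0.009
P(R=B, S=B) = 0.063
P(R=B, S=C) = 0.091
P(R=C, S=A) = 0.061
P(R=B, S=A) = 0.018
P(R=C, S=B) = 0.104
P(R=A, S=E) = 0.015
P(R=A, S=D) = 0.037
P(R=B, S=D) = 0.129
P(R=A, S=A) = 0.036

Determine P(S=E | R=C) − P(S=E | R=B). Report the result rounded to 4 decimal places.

P(R=C) = 0.061 + 0.104 + 0.132 + 0.063 + 0.114 = 0.474; P(S=E | R=C) = 0.114/0.474 = 0.24051.
P(R=B) = 0.018 + 0.063 + 0.091 + 0.129 + 0.083 = 0.384; P(S=E | R=B) = 0.083/0.384 = 0.21615.
Difference = 0.0244.

0.0244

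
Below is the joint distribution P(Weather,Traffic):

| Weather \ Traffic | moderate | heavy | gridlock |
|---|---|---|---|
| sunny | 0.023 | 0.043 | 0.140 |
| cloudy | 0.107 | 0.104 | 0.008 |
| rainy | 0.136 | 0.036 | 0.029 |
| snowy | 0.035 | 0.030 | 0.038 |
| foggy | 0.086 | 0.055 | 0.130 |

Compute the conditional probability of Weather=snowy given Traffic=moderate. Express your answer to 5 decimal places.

0.09044

P(Traffic=moderate) = 0.023 + 0.107 + 0.136 + 0.035 + 0.086 = 0.387.
P(Weather=snowy | Traffic=moderate) = 0.035/0.387 = 0.09044.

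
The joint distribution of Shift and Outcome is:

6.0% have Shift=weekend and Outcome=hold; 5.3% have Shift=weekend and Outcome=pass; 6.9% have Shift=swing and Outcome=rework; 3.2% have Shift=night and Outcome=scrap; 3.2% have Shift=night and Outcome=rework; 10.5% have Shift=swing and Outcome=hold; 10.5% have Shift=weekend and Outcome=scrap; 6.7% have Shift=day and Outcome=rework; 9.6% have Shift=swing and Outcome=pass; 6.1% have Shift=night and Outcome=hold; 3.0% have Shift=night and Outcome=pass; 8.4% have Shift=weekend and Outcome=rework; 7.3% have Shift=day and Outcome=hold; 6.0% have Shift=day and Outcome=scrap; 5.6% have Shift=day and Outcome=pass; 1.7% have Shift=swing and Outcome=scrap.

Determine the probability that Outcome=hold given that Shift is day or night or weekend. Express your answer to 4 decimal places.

P(Shift=day) = 0.056 + 0.067 + 0.060 + 0.073 = 0.256.
P(Shift=night) = 0.030 + 0.032 + 0.032 + 0.061 = 0.155.
P(Shift=weekend) = 0.053 + 0.084 + 0.105 + 0.060 = 0.302.
P(Shift ∈ {day, night, weekend}) = 0.256 + 0.155 + 0.302 = 0.713; P(Outcome=hold, Shift ∈ {day, night, weekend}) = 0.073 + 0.061 + 0.060 = 0.194.
P(Outcome=hold | Shift ∈ {day, night, weekend}) = 0.194/0.713 = 0.2721.

0.2721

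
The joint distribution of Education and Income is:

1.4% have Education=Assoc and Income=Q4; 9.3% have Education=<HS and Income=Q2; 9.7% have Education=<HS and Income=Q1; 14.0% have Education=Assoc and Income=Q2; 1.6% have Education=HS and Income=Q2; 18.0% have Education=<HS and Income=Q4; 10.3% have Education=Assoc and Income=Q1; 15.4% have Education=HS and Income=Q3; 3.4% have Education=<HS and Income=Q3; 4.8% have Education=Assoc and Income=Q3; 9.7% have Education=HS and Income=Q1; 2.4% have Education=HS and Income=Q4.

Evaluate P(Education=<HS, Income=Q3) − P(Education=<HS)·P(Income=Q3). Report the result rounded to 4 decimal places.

-0.0613

P(Education=<HS) = 0.097 + 0.093 + 0.034 + 0.180 = 0.404.
P(Income=Q3) = 0.034 + 0.154 + 0.048 = 0.236.
P(Education=<HS, Income=Q3) − P(Education=<HS)P(Income=Q3) = 0.034 − 0.404×0.236 = -0.0613.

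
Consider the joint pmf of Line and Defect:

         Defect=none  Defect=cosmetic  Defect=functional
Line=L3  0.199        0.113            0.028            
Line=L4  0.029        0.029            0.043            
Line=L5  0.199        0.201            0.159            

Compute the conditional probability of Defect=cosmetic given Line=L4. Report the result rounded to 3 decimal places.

0.287

P(Line=L4) = 0.029 + 0.029 + 0.043 = 0.101.
P(Defect=cosmetic | Line=L4) = 0.029/0.101 = 0.287.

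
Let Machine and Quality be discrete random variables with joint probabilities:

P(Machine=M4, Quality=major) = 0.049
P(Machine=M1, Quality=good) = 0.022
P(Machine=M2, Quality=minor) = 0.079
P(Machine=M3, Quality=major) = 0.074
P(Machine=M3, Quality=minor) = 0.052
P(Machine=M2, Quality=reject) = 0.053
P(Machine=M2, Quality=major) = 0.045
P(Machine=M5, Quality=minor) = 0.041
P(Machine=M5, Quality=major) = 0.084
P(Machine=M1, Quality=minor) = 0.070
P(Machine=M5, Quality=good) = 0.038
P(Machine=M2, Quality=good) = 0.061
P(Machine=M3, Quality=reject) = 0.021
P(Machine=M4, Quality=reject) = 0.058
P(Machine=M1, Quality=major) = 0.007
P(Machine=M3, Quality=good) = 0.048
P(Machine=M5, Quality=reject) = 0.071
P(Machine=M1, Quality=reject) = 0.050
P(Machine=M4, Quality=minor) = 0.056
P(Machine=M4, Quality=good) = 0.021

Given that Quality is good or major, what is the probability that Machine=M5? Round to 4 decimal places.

P(Quality=good) = 0.022 + 0.061 + 0.048 + 0.021 + 0.038 = 0.190.
P(Quality=major) = 0.007 + 0.045 + 0.074 + 0.049 + 0.084 = 0.259.
P(Quality ∈ {good, major}) = 0.190 + 0.259 = 0.449; P(Machine=M5, Quality ∈ {good, major}) = 0.038 + 0.084 = 0.122.
P(Machine=M5 | Quality ∈ {good, major}) = 0.122/0.449 = 0.2717.

0.2717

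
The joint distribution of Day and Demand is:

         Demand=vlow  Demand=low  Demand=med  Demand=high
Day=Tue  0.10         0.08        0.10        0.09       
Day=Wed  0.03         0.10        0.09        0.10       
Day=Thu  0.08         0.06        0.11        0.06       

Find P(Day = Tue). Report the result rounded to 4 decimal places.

P(Day=Tue) = 0.10 + 0.08 + 0.10 + 0.09 = 0.37.

0.3700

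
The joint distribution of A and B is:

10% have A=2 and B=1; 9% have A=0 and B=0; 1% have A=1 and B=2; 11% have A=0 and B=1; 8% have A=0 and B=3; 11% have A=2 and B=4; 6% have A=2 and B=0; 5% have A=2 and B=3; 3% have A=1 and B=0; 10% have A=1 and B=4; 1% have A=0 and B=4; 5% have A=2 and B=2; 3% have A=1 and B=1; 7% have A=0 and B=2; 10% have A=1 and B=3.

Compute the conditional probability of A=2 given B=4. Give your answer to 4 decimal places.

0.5000

P(B=4) = 0.01 + 0.10 + 0.11 = 0.22.
P(A=2 | B=4) = 0.11/0.22 = 0.5000.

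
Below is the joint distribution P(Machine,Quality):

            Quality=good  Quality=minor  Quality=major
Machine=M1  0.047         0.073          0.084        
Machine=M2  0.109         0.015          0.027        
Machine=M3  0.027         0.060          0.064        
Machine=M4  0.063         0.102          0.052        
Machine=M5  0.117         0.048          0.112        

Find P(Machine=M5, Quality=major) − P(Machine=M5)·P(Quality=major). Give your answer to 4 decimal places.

P(Machine=M5) = 0.117 + 0.048 + 0.112 = 0.277.
P(Quality=major) = 0.084 + 0.027 + 0.064 + 0.052 + 0.112 = 0.339.
P(Machine=M5, Quality=major) − P(Machine=M5)P(Quality=major) = 0.112 − 0.277×0.339 = 0.0181.

0.0181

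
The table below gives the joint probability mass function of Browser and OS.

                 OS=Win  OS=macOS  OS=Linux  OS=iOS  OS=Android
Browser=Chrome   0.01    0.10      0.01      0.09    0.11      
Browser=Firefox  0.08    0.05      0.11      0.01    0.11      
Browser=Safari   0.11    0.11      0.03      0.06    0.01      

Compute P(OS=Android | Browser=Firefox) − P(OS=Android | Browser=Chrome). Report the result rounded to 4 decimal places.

P(Browser=Firefox) = 0.08 + 0.05 + 0.11 + 0.01 + 0.11 = 0.36; P(OS=Android | Browser=Firefox) = 0.11/0.36 = 0.30556.
P(Browser=Chrome) = 0.01 + 0.10 + 0.01 + 0.09 + 0.11 = 0.32; P(OS=Android | Browser=Chrome) = 0.11/0.32 = 0.34375.
Difference = -0.0382.

-0.0382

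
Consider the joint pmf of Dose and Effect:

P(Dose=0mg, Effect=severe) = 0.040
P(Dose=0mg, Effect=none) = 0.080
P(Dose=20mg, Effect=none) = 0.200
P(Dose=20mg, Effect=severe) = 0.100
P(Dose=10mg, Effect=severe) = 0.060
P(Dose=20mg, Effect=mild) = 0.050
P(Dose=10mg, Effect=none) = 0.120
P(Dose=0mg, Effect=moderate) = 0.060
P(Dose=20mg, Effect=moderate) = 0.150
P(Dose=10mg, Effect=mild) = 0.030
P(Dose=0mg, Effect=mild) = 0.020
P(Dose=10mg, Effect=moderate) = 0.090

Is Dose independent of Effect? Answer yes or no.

yes

Every cell satisfies P(Dose,Effect) = P(Dose)·P(Effect). For instance P(Dose=20mg) = 0.500, P(Effect=severe) = 0.200, and 0.500×0.200 = 0.100 matches the joint entry. So Dose and Effect are independent.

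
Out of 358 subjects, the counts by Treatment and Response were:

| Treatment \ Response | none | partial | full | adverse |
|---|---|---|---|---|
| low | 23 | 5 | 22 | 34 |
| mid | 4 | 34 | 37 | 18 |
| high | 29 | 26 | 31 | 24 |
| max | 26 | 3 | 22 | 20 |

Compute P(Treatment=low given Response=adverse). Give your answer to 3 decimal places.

Total with Response=adverse: 34 + 18 + 24 + 20 = 96.
P(Treatment=low | Response=adverse) = 34/96 = 0.354.

0.354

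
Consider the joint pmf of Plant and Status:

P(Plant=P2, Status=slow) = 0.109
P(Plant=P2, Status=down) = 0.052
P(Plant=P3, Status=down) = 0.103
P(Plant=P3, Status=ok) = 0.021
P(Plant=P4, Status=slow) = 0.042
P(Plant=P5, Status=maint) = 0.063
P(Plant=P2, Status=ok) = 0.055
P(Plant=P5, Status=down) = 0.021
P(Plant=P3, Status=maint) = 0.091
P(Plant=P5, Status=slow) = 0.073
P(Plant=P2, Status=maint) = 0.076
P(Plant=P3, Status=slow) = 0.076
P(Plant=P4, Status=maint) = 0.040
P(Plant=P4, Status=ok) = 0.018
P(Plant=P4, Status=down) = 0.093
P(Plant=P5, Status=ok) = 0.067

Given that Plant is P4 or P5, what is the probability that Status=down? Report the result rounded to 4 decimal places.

P(Plant=P4) = 0.018 + 0.042 + 0.093 + 0.040 = 0.193.
P(Plant=P5) = 0.067 + 0.073 + 0.021 + 0.063 = 0.224.
P(Plant ∈ {P4, P5}) = 0.193 + 0.224 = 0.417; P(Status=down, Plant ∈ {P4, P5}) = 0.093 + 0.021 = 0.114.
P(Status=down | Plant ∈ {P4, P5}) = 0.114/0.417 = 0.2734.

0.2734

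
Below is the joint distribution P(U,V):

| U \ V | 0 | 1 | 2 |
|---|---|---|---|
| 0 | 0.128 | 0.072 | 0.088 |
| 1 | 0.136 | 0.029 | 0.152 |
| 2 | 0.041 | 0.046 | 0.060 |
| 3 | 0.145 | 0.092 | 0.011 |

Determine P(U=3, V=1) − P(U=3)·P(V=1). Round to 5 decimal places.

P(U=3) = 0.145 + 0.092 + 0.011 = 0.248.
P(V=1) = 0.072 + 0.029 + 0.046 + 0.092 = 0.239.
P(U=3, V=1) − P(U=3)P(V=1) = 0.092 − 0.248×0.239 = 0.03273.

0.03273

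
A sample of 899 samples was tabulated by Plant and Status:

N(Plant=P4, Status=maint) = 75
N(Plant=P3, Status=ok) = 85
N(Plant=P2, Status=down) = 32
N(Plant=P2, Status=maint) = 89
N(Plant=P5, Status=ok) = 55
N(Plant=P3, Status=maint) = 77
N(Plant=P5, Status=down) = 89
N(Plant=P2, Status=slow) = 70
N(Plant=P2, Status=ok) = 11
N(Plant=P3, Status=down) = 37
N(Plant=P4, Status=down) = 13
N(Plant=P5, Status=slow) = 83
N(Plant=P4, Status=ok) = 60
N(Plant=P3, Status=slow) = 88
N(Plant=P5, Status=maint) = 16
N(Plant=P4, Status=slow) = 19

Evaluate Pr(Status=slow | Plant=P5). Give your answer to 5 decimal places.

Total with Plant=P5: 55 + 83 + 89 + 16 = 243.
P(Status=slow | Plant=P5) = 83/243 = 0.34156.

0.34156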